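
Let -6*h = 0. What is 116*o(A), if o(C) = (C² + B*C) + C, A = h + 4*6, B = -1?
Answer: 66816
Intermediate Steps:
h = 0 (h = -⅙*0 = 0)
A = 24 (A = 0 + 4*6 = 0 + 24 = 24)
o(C) = C² (o(C) = (C² - C) + C = C²)
116*o(A) = 116*24² = 116*576 = 66816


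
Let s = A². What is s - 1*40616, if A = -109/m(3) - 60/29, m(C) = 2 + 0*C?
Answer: -125867263/3364 ≈ -37416.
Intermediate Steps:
m(C) = 2 (m(C) = 2 + 0 = 2)
A = -3281/58 (A = -109/2 - 60/29 = -3281/58 ≈ -56.569)
s = 10764961/3364 (s = (-3281/58)² = 10764961/3364 ≈ 3200.0)
s - 1*40616 = 10764961/3364 - 1*40616 = 10764961/3364 - 40616 = -125867263/3364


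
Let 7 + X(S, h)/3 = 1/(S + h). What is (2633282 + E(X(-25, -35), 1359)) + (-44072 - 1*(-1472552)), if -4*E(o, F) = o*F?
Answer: 325513099/80 ≈ 4.0689e+6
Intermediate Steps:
X(S, h) = -21 + 3/(S + h)
E(o, F) = -F*o/4 (E(o, F) = -o*F/4 = -F*o/4)
(2633282 + E(X(-25, -35), 1359)) + (-44072 - 1*(-1472552)) = (2633282 - 1/4*1359*3*(1 - 7*(-25) - 7*(-35))/(-25 - 35)) + (-44072 - 1*(-1472552)) = (2633282 - 1/4*1359*3*(1 + 175 + 245)/(-60)) + (-44072 + 1472552) = (2633282 - 1/4*1359*3*(-1/60)*421) + 1428480 = (2633282 - 1/4*1359*(-421/20)) + 1428480 = (2633282 + 572139/80) + 1428480 = 211234699/80 + 1428480 = 325513099/80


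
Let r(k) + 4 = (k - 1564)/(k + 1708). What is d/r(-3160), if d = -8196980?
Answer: 2975503740/271 ≈ 1.0980e+7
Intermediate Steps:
r(k) = -4 + (-1564 + k)/(1708 + k) (r(k) = -4 + (k - 1564)/(k + 1708) = -4 + (-1564 + k)/(1708 + k))
d/r(-3160) = -8196980*(1708 - 3160)/(-8396 - 3*(-3160)) = -8196980*(-1452/(-8396 + 9480)) = -8196980/((-1/1452*1084)) = -8196980/(-271/363) = -8196980*(-363/271) = 2975503740/271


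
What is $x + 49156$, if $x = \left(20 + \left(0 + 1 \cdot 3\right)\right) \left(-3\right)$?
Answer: $49087$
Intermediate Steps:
$x = -69$ ($x = \left(20 + \left(0 + 3\right)\right) \left(-3\right) = \left(20 + 3\right) \left(-3\right) = 23 \left(-3\right) = -69$)
$x + 49156 = -69 + 49156 = 49087$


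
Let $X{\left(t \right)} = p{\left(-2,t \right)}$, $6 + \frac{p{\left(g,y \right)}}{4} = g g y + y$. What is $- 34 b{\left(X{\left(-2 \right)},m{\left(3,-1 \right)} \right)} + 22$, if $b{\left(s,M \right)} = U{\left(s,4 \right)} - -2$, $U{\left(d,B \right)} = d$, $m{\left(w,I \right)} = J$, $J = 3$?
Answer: $2130$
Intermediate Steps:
$m{\left(w,I \right)} = 3$
$p{\left(g,y \right)} = -24 + 4 y + 4 y g^{2}$ ($p{\left(g,y \right)} = -24 + 4 \left(g g y + y\right) = -24 + 4 \left(g^{2} y + y\right) = -24 + 4 \left(y g^{2} + y\right) = -24 + 4 \left(y + y g^{2}\right) = -24 + \left(4 y + 4 y g^{2}\right) = -24 + 4 y + 4 y g^{2}$)
$X{\left(t \right)} = -24 + 20 t$ ($X{\left(t \right)} = -24 + 4 t + 4 t \left(-2\right)^{2} = -24 + 4 t + 4 t 4 = -24 + 4 t + 16 t = -24 + 20 t$)
$b{\left(s,M \right)} = 2 + s$ ($b{\left(s,M \right)} = s - -2 = s + 2 = 2 + s$)
$- 34 b{\left(X{\left(-2 \right)},m{\left(3,-1 \right)} \right)} + 22 = - 34 \left(2 + \left(-24 + 20 \left(-2\right)\right)\right) + 22 = - 34 \left(2 - 64\right) + 22 = \left(-34\right) \left(-62\right) + 22 = 2108 + 22 = 2130$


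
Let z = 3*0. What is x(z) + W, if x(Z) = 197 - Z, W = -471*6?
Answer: -2629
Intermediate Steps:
W = -2826
z = 0
x(z) + W = (197 - 1*0) - 2826 = (197 + 0) - 2826 = 197 - 2826 = -2629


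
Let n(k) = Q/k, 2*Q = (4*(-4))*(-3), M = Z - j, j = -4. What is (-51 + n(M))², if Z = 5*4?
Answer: 2500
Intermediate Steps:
Z = 20
M = 24 (M = 20 - 1*(-4) = 20 + 4 = 24)
Q = 24 (Q = ((4*(-4))*(-3))/2 = (-16*(-3))/2 = (½)*48 = 24)
n(k) = 24/k
(-51 + n(M))² = (-51 + 24/24)² = (-51 + 24*(1/24))² = (-51 + 1)² = (-50)² = 2500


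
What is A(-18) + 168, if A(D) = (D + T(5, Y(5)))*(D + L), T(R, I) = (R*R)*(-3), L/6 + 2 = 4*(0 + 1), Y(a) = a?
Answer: 726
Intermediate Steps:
L = 12 (L = -12 + 6*(4*(0 + 1)) = -12 + 6*(4*1) = -12 + 6*4 = -12 + 24 = 12)
T(R, I) = -3*R**2 (T(R, I) = R**2*(-3) = -3*R**2)
A(D) = (-75 + D)*(12 + D) (A(D) = (D - 3*5**2)*(D + 12) = (D - 3*25)*(12 + D) = (D - 75)*(12 + D) = (-75 + D)*(12 + D))
A(-18) + 168 = (-900 + (-18)**2 - 63*(-18)) + 168 = (-900 + 324 + 1134) + 168 = 558 + 168 = 726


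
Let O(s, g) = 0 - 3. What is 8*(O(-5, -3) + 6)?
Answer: 24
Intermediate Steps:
O(s, g) = -3
8*(O(-5, -3) + 6) = 8*(-3 + 6) = 8*3 = 24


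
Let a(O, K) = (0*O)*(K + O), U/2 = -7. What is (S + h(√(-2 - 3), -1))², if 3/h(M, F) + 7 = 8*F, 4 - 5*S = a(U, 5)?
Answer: 9/25 ≈ 0.36000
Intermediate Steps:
U = -14 (U = 2*(-7) = -14)
a(O, K) = 0 (a(O, K) = 0*(K + O) = 0)
S = ⅘ (S = ⅘ - ⅕*0 = ⅘ + 0 = ⅘ ≈ 0.80000)
h(M, F) = 3/(-7 + 8*F)
(S + h(√(-2 - 3), -1))² = (⅘ + 3/(-7 + 8*(-1)))² = (⅘ + 3/(-7 - 8))² = (⅘ + 3/(-15))² = (⅘ + 3*(-1/15))² = (⅘ - ⅕)² = (⅗)² = 9/25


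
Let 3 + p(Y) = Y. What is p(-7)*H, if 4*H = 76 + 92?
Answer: -420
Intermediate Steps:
H = 42 (H = (76 + 92)/4 = (¼)*168 = 42)
p(Y) = -3 + Y
p(-7)*H = (-3 - 7)*42 = -10*42 = -420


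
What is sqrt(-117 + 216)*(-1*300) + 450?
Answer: 450 - 900*sqrt(11) ≈ -2535.0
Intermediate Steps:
sqrt(-117 + 216)*(-1*300) + 450 = sqrt(99)*(-300) + 450 = (3*sqrt(11))*(-300) + 450 = -900*sqrt(11) + 450 = 450 - 900*sqrt(11)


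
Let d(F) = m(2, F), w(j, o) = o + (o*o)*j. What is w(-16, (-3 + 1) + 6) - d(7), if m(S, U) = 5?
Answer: -257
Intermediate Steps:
w(j, o) = o + j*o² (w(j, o) = o + o²*j = o + j*o²)
d(F) = 5
w(-16, (-3 + 1) + 6) - d(7) = ((-3 + 1) + 6)*(1 - 16*((-3 + 1) + 6)) - 1*5 = (-2 + 6)*(1 - 16*(-2 + 6)) - 5 = 4*(1 - 16*4) - 5 = 4*(1 - 64) - 5 = 4*(-63) - 5 = -252 - 5 = -257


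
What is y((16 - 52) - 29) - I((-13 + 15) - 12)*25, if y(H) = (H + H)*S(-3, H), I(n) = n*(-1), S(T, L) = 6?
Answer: -1030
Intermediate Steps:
I(n) = -n
y(H) = 12*H (y(H) = (H + H)*6 = (2*H)*6 = 12*H)
y((16 - 52) - 29) - I((-13 + 15) - 12)*25 = 12*((16 - 52) - 29) - (-((-13 + 15) - 12))*25 = 12*(-36 - 29) - (-(2 - 12))*25 = 12*(-65) - (-1*(-10))*25 = -780 - 10*25 = -780 - 1*250 = -780 - 250 = -1030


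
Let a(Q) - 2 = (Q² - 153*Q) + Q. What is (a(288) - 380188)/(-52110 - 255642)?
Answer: 170509/153876 ≈ 1.1081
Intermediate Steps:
a(Q) = 2 + Q² - 152*Q (a(Q) = 2 + ((Q² - 153*Q) + Q) = 2 + (Q² - 152*Q) = 2 + Q² - 152*Q)
(a(288) - 380188)/(-52110 - 255642) = ((2 + 288² - 152*288) - 380188)/(-52110 - 255642) = ((2 + 82944 - 43776) - 380188)/(-307752) = (39170 - 380188)*(-1/307752) = -341018*(-1/307752) = 170509/153876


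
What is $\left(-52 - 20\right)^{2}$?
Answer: $5184$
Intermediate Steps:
$\left(-52 - 20\right)^{2} = \left(-72\right)^{2} = 5184$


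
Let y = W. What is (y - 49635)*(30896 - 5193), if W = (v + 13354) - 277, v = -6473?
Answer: -1106025793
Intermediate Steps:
W = 6604 (W = (-6473 + 13354) - 277 = 6881 - 277 = 6604)
y = 6604
(y - 49635)*(30896 - 5193) = (6604 - 49635)*(30896 - 5193) = -43031*25703 = -1106025793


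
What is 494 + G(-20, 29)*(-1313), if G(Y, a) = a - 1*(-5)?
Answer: -44148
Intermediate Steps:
G(Y, a) = 5 + a (G(Y, a) = a + 5 = 5 + a)
494 + G(-20, 29)*(-1313) = 494 + (5 + 29)*(-1313) = 494 + 34*(-1313) = 494 - 44642 = -44148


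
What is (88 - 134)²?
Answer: 2116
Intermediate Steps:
(88 - 134)² = (-46)² = 2116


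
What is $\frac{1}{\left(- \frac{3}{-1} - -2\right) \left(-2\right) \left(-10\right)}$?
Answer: $\frac{1}{100} \approx 0.01$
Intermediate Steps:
$\frac{1}{\left(- \frac{3}{-1} - -2\right) \left(-2\right) \left(-10\right)} = \frac{1}{\left(\left(-3\right) \left(-1\right) + 2\right) \left(-2\right) \left(-10\right)} = \frac{1}{\left(3 + 2\right) \left(-2\right) \left(-10\right)} = \frac{1}{5 \left(-2\right) \left(-10\right)} = \frac{1}{\left(-10\right) \left(-10\right)} = \frac{1}{100}$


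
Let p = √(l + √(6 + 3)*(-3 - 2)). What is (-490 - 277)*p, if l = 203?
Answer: -1534*√47 ≈ -10517.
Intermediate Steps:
p = 2*√47 (p = √(203 + √(6 + 3)*(-3 - 2)) = √(203 + √9*(-5)) = √(203 + 3*(-5)) = √(203 - 15) = √188 = 2*√47 ≈ 13.711)
(-490 - 277)*p = (-490 - 277)*(2*√47) = -1534*√47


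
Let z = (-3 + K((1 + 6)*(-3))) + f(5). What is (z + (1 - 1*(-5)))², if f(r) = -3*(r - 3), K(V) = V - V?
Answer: 9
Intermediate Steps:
K(V) = 0
f(r) = 9 - 3*r (f(r) = -3*(-3 + r) = 9 - 3*r)
z = -9 (z = (-3 + 0) + (9 - 3*5) = -3 + (9 - 15) = -3 - 6 = -9)
(z + (1 - 1*(-5)))² = (-9 + (1 - 1*(-5)))² = (-9 + (1 + 5))² = (-9 + 6)² = (-3)² = 9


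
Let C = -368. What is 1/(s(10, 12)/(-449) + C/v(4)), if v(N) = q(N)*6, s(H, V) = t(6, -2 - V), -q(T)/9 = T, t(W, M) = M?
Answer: 12123/21032 ≈ 0.57641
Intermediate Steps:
q(T) = -9*T
s(H, V) = -2 - V
v(N) = -54*N (v(N) = -9*N*6 = -54*N)
1/(s(10, 12)/(-449) + C/v(4)) = 1/((-2 - 1*12)/(-449) - 368/((-54*4))) = 1/((-2 - 12)*(-1/449) - 368/(-216)) = 1/(-14*(-1/449) - 368*(-1/216)) = 1/(14/449 + 46/27) = 1/(21032/12123) = 12123/21032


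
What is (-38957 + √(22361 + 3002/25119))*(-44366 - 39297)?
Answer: 3259259491 - 83663*√1567673890151/8373 ≈ 3.2467e+9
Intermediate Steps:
(-38957 + √(22361 + 3002/25119))*(-44366 - 39297) = (-38957 + √(22361 + 3002*(1/25119)))*(-83663) = (-38957 + √(22361 + 3002/25119))*(-83663) = (-38957 + √(561688961/25119))*(-83663) = (-38957 + √1567673890151/8373)*(-83663) = 3259259491 - 83663*√1567673890151/8373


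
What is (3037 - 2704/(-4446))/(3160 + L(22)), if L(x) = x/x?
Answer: 519431/540531 ≈ 0.96096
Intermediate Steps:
L(x) = 1
(3037 - 2704/(-4446))/(3160 + L(22)) = (3037 - 2704/(-4446))/(3160 + 1) = (3037 - 2704*(-1/4446))/3161 = (3037 + 104/171)*(1/3161) = (519431/171)*(1/3161) = 519431/540531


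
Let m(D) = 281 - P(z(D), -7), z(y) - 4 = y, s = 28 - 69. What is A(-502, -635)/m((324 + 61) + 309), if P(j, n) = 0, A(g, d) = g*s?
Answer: 20582/281 ≈ 73.246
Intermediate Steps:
s = -41
A(g, d) = -41*g (A(g, d) = g*(-41) = -41*g)
z(y) = 4 + y
m(D) = 281 (m(D) = 281 - 1*0 = 281 + 0 = 281)
A(-502, -635)/m((324 + 61) + 309) = -41*(-502)/281 = 20582*(1/281) = 20582/281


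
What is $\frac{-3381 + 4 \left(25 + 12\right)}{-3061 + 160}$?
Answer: $\frac{3233}{2901} \approx 1.1144$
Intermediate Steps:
$\frac{-3381 + 4 \left(25 + 12\right)}{-3061 + 160} = \frac{-3381 + 4 \cdot 37}{-2901} = \left(-3381 + 148\right) \left(- \frac{1}{2901}\right) = \left(-3233\right) \left(- \frac{1}{2901}\right) = \frac{3233}{2901}$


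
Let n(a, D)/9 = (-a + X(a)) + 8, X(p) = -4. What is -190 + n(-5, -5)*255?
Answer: 20465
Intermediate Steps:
n(a, D) = 36 - 9*a (n(a, D) = 9*((-a - 4) + 8) = 9*((-4 - a) + 8) = 9*(4 - a) = 36 - 9*a)
-190 + n(-5, -5)*255 = -190 + (36 - 9*(-5))*255 = -190 + (36 + 45)*255 = -190 + 81*255 = -190 + 20655 = 20465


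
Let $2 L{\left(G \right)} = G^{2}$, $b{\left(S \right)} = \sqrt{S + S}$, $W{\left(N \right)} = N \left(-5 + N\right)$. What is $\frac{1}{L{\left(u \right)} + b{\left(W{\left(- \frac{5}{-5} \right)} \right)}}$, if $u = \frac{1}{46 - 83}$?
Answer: $\frac{2738}{59973153} - \frac{14993288 i \sqrt{2}}{59973153} \approx 4.5654 \cdot 10^{-5} - 0.35355 i$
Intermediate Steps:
$b{\left(S \right)} = \sqrt{2} \sqrt{S}$ ($b{\left(S \right)} = \sqrt{2 S} = \sqrt{2} \sqrt{S}$)
$u = - \frac{1}{37}$ ($u = \frac{1}{-37} = - \frac{1}{37} \approx -0.027027$)
$L{\left(G \right)} = \frac{G^{2}}{2}$
$\frac{1}{L{\left(u \right)} + b{\left(W{\left(- \frac{5}{-5} \right)} \right)}} = \frac{1}{\frac{\left(- \frac{1}{37}\right)^{2}}{2} + \sqrt{2} \sqrt{- \frac{5}{-5} \left(-5 - \frac{5}{-5}\right)}} = \frac{1}{\frac{1}{2} \cdot \frac{1}{1369} + \sqrt{2} \sqrt{\left(-5\right) \left(- \frac{1}{5}\right) \left(-5 - -1\right)}} = \frac{1}{\frac{1}{2738} + \sqrt{2} \sqrt{1 \left(-5 + 1\right)}} = \frac{1}{\frac{1}{2738} + \sqrt{2} \sqrt{1 \left(-4\right)}} = \frac{1}{\frac{1}{2738} + \sqrt{2} \sqrt{-4}} = \frac{1}{\frac{1}{2738} + \sqrt{2} \cdot 2 i} = \frac{1}{\frac{1}{2738} + 2 i \sqrt{2}}$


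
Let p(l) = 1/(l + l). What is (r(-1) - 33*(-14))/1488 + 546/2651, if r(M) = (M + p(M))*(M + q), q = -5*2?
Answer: 1387301/2629792 ≈ 0.52753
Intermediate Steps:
p(l) = 1/(2*l)
q = -10
r(M) = (-10 + M)*(M + 1/(2*M)) (r(M) = (M + 1/(2*M))*(M - 10) = (M + 1/(2*M))*(-10 + M) = (-10 + M)*(M + 1/(2*M)))
(r(-1) - 33*(-14))/1488 + 546/2651 = ((½ + (-1)² - 10*(-1) - 5/(-1)) - 33*(-14))/1488 + 546/2651 = ((½ + 1 + 10 - 5*(-1)) + 462)*(1/1488) + 546*(1/2651) = ((½ + 1 + 10 + 5) + 462)*(1/1488) + 546/2651 = (33/2 + 462)*(1/1488) + 546/2651 = (957/2)*(1/1488) + 546/2651 = 319/992 + 546/2651 = 1387301/2629792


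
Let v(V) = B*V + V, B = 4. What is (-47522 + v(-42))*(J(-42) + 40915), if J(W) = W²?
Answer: -2037154028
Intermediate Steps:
v(V) = 5*V (v(V) = 4*V + V = 5*V)
(-47522 + v(-42))*(J(-42) + 40915) = (-47522 + 5*(-42))*((-42)² + 40915) = (-47522 - 210)*(1764 + 40915) = -47732*42679 = -2037154028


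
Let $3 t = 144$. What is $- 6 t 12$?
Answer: $-3456$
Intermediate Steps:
$t = 48$ ($t = \frac{1}{3} \cdot 144 = 48$)
$- 6 t 12 = \left(-6\right) 48 \cdot 12 = \left(-288\right) 12 = -3456$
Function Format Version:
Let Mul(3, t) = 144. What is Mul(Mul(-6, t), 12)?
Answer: -3456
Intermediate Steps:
t = 48 (t = Mul(Rational(1, 3), 144) = 48)
Mul(Mul(-6, t), 12) = Mul(Mul(-6, 48), 12) = Mul(-288, 12) = -3456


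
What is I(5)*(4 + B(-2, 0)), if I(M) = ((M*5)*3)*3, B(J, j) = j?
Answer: 900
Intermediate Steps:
I(M) = 45*M (I(M) = ((5*M)*3)*3 = (15*M)*3 = 45*M)
I(5)*(4 + B(-2, 0)) = (45*5)*(4 + 0) = 225*4 = 900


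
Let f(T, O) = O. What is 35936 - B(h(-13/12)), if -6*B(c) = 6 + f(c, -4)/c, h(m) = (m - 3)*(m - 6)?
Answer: 149677509/4165 ≈ 35937.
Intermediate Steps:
h(m) = (-6 + m)*(-3 + m) (h(m) = (-3 + m)*(-6 + m) = (-6 + m)*(-3 + m))
B(c) = -1 + 2/(3*c) (B(c) = -(6 - 4/c)/6 = -1 + 2/(3*c))
35936 - B(h(-13/12)) = 35936 - (2/3 - (18 + (-13/12)**2 - (-117)/12))/(18 + (-13/12)**2 - (-117)/12) = 35936 - (2/3 - (18 + (-13*1/12)**2 - (-117)/12))/(18 + (-13*1/12)**2 - (-117)/12) = 35936 - (2/3 - (18 + (-13/12)**2 - 9*(-13/12)))/(18 + (-13/12)**2 - 9*(-13/12)) = 35936 - (2/3 - (18 + 169/144 + 39/4))/(18 + 169/144 + 39/4) = 35936 - (2/3 - 1*4165/144)/4165/144 = 35936 - 144*(2/3 - 4165/144)/4165 = 35936 - 144*(-4069)/(4165*144) = 35936 - 1*(-4069/4165) = 35936 + 4069/4165 = 149677509/4165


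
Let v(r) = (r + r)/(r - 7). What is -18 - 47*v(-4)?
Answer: -574/11 ≈ -52.182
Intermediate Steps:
v(r) = 2*r/(-7 + r) (v(r) = (2*r)/(-7 + r) = 2*r/(-7 + r))
-18 - 47*v(-4) = -18 - 94*(-4)/(-7 - 4) = -18 - 94*(-4)/(-11) = -18 - 94*(-4)*(-1)/11 = -18 - 47*8/11 = -18 - 376/11 = -574/11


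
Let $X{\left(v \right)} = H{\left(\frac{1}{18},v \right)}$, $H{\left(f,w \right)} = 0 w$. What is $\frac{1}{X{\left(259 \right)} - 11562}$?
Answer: $- \frac{1}{11562} \approx -8.649 \cdot 10^{-5}$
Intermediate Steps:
$H{\left(f,w \right)} = 0$
$X{\left(v \right)} = 0$
$\frac{1}{X{\left(259 \right)} - 11562} = \frac{1}{0 - 11562} = \frac{1}{-11562} = - \frac{1}{11562}$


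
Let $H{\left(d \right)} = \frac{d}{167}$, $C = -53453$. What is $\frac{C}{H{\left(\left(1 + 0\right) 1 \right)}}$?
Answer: $-8926651$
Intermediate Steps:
$H{\left(d \right)} = \frac{d}{167}$ ($H{\left(d \right)} = d \frac{1}{167} = \frac{d}{167}$)
$\frac{C}{H{\left(\left(1 + 0\right) 1 \right)}} = - \frac{53453}{\frac{1}{167} \left(1 + 0\right) 1} = - \frac{53453}{\frac{1}{167} \cdot 1 \cdot 1} = - \frac{53453}{\frac{1}{167} \cdot 1} = - 53453 \frac{1}{\frac{1}{167}} = \left(-53453\right) 167 = -8926651$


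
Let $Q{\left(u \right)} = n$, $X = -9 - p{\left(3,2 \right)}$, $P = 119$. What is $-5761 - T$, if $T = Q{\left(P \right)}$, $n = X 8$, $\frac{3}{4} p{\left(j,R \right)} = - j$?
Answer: $-5721$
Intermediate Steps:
$p{\left(j,R \right)} = - \frac{4 j}{3}$ ($p{\left(j,R \right)} = \frac{4 \left(- j\right)}{3} = - \frac{4 j}{3}$)
$X = -5$ ($X = -9 - \left(- \frac{4}{3}\right) 3 = -9 - -4 = -9 + 4 = -5$)
$n = -40$ ($n = \left(-5\right) 8 = -40$)
$Q{\left(u \right)} = -40$
$T = -40$
$-5761 - T = -5761 - -40 = -5761 + 40 = -5721$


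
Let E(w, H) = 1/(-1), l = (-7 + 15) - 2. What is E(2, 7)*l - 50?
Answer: -56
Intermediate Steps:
l = 6 (l = 8 - 2 = 6)
E(w, H) = -1
E(2, 7)*l - 50 = -1*6 - 50 = -6 - 50 = -56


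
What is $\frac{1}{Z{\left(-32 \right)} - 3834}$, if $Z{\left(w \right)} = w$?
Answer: $- \frac{1}{3866} \approx -0.00025867$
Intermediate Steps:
$\frac{1}{Z{\left(-32 \right)} - 3834} = \frac{1}{-32 - 3834} = \frac{1}{-3866} = - \frac{1}{3866}$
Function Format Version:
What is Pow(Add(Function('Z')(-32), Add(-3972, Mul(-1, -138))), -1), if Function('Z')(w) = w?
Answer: Rational(-1, 3866) ≈ -0.00025867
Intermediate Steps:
Pow(Add(Function('Z')(-32), Add(-3972, Mul(-1, -138))), -1) = Pow(Add(-32, Add(-3972, Mul(-1, -138))), -1) = Pow(Add(-32, Add(-3972, 138)), -1) = Pow(Add(-32, -3834), -1) = Pow(-3866, -1) = Rational(-1, 3866)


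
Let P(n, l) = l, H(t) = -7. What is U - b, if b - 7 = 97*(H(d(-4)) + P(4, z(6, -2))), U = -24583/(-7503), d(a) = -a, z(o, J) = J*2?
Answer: 130783/123 ≈ 1063.3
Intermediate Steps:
z(o, J) = 2*J
U = 403/123 (U = -24583*(-1/7503) = 403/123 ≈ 3.2764)
b = -1060 (b = 7 + 97*(-7 + 2*(-2)) = 7 + 97*(-7 - 4) = 7 + 97*(-11) = 7 - 1067 = -1060)
U - b = 403/123 - 1*(-1060) = 403/123 + 1060 = 130783/123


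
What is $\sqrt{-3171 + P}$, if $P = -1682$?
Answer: $i \sqrt{4853} \approx 69.663 i$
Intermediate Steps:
$\sqrt{-3171 + P} = \sqrt{-3171 - 1682} = \sqrt{-4853} = i \sqrt{4853}$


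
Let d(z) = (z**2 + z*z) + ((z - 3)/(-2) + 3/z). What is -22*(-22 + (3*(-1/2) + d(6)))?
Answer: -1045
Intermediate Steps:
d(z) = 3/2 + 2*z**2 + 3/z - z/2 (d(z) = (z**2 + z**2) + ((-3 + z)*(-1/2) + 3/z) = 2*z**2 + ((3/2 - z/2) + 3/z) = 2*z**2 + (3/2 + 3/z - z/2) = 3/2 + 2*z**2 + 3/z - z/2)
-22*(-22 + (3*(-1/2) + d(6))) = -22*(-22 + (3*(-1/2) + (1/2)*(6 + 6*(3 - 1*6 + 4*6**2))/6)) = -22*(-22 + (3*(-1*1/2) + (1/2)*(1/6)*(6 + 6*(3 - 6 + 4*36)))) = -22*(-22 + (3*(-1/2) + (1/2)*(1/6)*(6 + 6*(3 - 6 + 144)))) = -22*(-22 + (-3/2 + (1/2)*(1/6)*(6 + 6*141))) = -22*(-22 + (-3/2 + (1/2)*(1/6)*(6 + 846))) = -22*(-22 + (-3/2 + (1/2)*(1/6)*852)) = -22*(-22 + (-3/2 + 71)) = -22*(-22 + 139/2) = -22*95/2 = -1045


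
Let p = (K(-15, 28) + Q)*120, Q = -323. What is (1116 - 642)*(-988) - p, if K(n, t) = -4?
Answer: -429072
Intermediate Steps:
p = -39240 (p = (-4 - 323)*120 = -327*120 = -39240)
(1116 - 642)*(-988) - p = (1116 - 642)*(-988) - 1*(-39240) = 474*(-988) + 39240 = -468312 + 39240 = -429072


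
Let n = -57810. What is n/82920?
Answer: -1927/2764 ≈ -0.69718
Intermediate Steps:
n/82920 = -57810/82920 = -57810*1/82920 = -1927/2764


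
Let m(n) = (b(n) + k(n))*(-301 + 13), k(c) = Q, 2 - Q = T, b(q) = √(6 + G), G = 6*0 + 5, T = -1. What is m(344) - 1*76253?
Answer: -77117 - 288*√11 ≈ -78072.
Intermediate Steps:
G = 5 (G = 0 + 5 = 5)
b(q) = √11 (b(q) = √(6 + 5) = √11)
Q = 3 (Q = 2 - 1*(-1) = 2 + 1 = 3)
k(c) = 3
m(n) = -864 - 288*√11 (m(n) = (√11 + 3)*(-301 + 13) = (3 + √11)*(-288) = -864 - 288*√11)
m(344) - 1*76253 = (-864 - 288*√11) - 1*76253 = (-864 - 288*√11) - 76253 = -77117 - 288*√11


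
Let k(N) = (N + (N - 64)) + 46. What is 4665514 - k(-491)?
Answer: 4666514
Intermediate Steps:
k(N) = -18 + 2*N (k(N) = (N + (-64 + N)) + 46 = (-64 + 2*N) + 46 = -18 + 2*N)
4665514 - k(-491) = 4665514 - (-18 + 2*(-491)) = 4665514 - (-18 - 982) = 4665514 - 1*(-1000) = 4665514 + 1000 = 4666514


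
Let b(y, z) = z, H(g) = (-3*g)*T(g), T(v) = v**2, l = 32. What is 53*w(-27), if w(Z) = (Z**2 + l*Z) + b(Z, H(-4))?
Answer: 3021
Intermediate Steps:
H(g) = -3*g**3 (H(g) = (-3*g)*g**2 = -3*g**3)
w(Z) = 192 + Z**2 + 32*Z (w(Z) = (Z**2 + 32*Z) - 3*(-4)**3 = (Z**2 + 32*Z) - 3*(-64) = (Z**2 + 32*Z) + 192 = 192 + Z**2 + 32*Z)
53*w(-27) = 53*(192 + (-27)**2 + 32*(-27)) = 53*(192 + 729 - 864) = 53*57 = 3021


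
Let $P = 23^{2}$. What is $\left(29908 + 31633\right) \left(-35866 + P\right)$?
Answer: $-2174674317$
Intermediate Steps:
$P = 529$
$\left(29908 + 31633\right) \left(-35866 + P\right) = \left(29908 + 31633\right) \left(-35866 + 529\right) = 61541 \left(-35337\right) = -2174674317$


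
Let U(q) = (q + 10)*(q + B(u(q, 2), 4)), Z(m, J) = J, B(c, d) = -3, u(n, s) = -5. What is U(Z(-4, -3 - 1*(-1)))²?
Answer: 1600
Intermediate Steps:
U(q) = (-3 + q)*(10 + q) (U(q) = (q + 10)*(q - 3) = (10 + q)*(-3 + q) = (-3 + q)*(10 + q))
U(Z(-4, -3 - 1*(-1)))² = (-30 + (-3 - 1*(-1))² + 7*(-3 - 1*(-1)))² = (-30 + (-3 + 1)² + 7*(-3 + 1))² = (-30 + (-2)² + 7*(-2))² = (-30 + 4 - 14)² = (-40)² = 1600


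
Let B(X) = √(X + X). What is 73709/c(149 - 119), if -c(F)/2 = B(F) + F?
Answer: -73709/56 + 73709*√15/840 ≈ -976.38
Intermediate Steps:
B(X) = √2*√X (B(X) = √(2*X) = √2*√X)
c(F) = -2*F - 2*√2*√F (c(F) = -2*(√2*√F + F) = -2*(F + √2*√F) = -2*F - 2*√2*√F)
73709/c(149 - 119) = 73709/(-2*(149 - 119) - 2*√2*√(149 - 119)) = 73709/(-2*30 - 2*√2*√30) = 73709/(-60 - 4*√15)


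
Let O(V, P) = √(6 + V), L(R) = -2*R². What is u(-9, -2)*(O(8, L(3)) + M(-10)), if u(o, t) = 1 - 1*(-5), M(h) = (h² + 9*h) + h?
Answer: 6*√14 ≈ 22.450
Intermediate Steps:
M(h) = h² + 10*h
u(o, t) = 6 (u(o, t) = 1 + 5 = 6)
u(-9, -2)*(O(8, L(3)) + M(-10)) = 6*(√(6 + 8) - 10*(10 - 10)) = 6*(√14 - 10*0) = 6*(√14 + 0) = 6*√14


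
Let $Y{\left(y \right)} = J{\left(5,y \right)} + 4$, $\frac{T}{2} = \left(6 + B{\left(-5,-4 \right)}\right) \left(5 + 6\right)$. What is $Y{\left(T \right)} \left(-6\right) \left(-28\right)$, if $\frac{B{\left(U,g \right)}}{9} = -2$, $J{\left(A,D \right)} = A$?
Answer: $1512$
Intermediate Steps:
$B{\left(U,g \right)} = -18$ ($B{\left(U,g \right)} = 9 \left(-2\right) = -18$)
$T = -264$ ($T = 2 \left(6 - 18\right) \left(5 + 6\right) = 2 \left(\left(-12\right) 11\right) = 2 \left(-132\right) = -264$)
$Y{\left(y \right)} = 9$ ($Y{\left(y \right)} = 5 + 4 = 9$)
$Y{\left(T \right)} \left(-6\right) \left(-28\right) = 9 \left(-6\right) \left(-28\right) = \left(-54\right) \left(-28\right) = 1512$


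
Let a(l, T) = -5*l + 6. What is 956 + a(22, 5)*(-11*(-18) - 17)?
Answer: -17868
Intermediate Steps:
a(l, T) = 6 - 5*l
956 + a(22, 5)*(-11*(-18) - 17) = 956 + (6 - 5*22)*(-11*(-18) - 17) = 956 + (6 - 110)*(198 - 17) = 956 - 104*181 = 956 - 18824 = -17868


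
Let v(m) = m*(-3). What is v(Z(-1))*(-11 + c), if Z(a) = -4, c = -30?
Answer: -492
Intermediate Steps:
v(m) = -3*m
v(Z(-1))*(-11 + c) = (-3*(-4))*(-11 - 30) = 12*(-41) = -492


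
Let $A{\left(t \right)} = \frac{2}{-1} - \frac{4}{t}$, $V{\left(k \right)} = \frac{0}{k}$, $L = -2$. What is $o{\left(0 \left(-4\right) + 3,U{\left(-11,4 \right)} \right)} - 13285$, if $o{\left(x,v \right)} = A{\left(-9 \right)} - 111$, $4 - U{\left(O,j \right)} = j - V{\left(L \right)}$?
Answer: $- \frac{120578}{9} \approx -13398.0$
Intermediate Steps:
$V{\left(k \right)} = 0$
$A{\left(t \right)} = -2 - \frac{4}{t}$ ($A{\left(t \right)} = 2 \left(-1\right) - \frac{4}{t} = -2 - \frac{4}{t}$)
$U{\left(O,j \right)} = 4 - j$ ($U{\left(O,j \right)} = 4 - \left(j - 0\right) = 4 - \left(j + 0\right) = 4 - j$)
$o{\left(x,v \right)} = - \frac{1013}{9}$ ($o{\left(x,v \right)} = \left(-2 - \frac{4}{-9}\right) - 111 = \left(-2 - - \frac{4}{9}\right) - 111 = \left(-2 + \frac{4}{9}\right) - 111 = - \frac{14}{9} - 111 = - \frac{1013}{9}$)
$o{\left(0 \left(-4\right) + 3,U{\left(-11,4 \right)} \right)} - 13285 = - \frac{1013}{9} - 13285 = - \frac{120578}{9}$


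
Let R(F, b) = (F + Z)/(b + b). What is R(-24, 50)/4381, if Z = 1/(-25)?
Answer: -601/10952500 ≈ -5.4873e-5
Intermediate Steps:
Z = -1/25 ≈ -0.040000
R(F, b) = (-1/25 + F)/(2*b) (R(F, b) = (F - 1/25)/(b + b) = (-1/25 + F)/((2*b)) = (-1/25 + F)*(1/(2*b)) = (-1/25 + F)/(2*b))
R(-24, 50)/4381 = ((1/50)*(-1 + 25*(-24))/50)/4381 = ((1/50)*(1/50)*(-1 - 600))*(1/4381) = ((1/50)*(1/50)*(-601))*(1/4381) = -601/2500*1/4381 = -601/10952500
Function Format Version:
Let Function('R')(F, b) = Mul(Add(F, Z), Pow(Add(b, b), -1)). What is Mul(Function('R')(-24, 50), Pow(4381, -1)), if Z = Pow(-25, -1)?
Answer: Rational(-601, 10952500) ≈ -5.4873e-5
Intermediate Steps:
Z = Rational(-1, 25) ≈ -0.040000
Function('R')(F, b) = Mul(Rational(1, 2), Pow(b, -1), Add(Rational(-1, 25), F)) (Function('R')(F, b) = Mul(Add(F, Rational(-1, 25)), Pow(Add(b, b), -1)) = Mul(Add(Rational(-1, 25), F), Pow(Mul(2, b), -1)) = Mul(Add(Rational(-1, 25), F), Mul(Rational(1, 2), Pow(b, -1))) = Mul(Rational(1, 2), Pow(b, -1), Add(Rational(-1, 25), F)))
Mul(Function('R')(-24, 50), Pow(4381, -1)) = Mul(Mul(Rational(1, 50), Pow(50, -1), Add(-1, Mul(25, -24))), Pow(4381, -1)) = Mul(Mul(Rational(1, 50), Rational(1, 50), Add(-1, -600)), Rational(1, 4381)) = Mul(Mul(Rational(1, 50), Rational(1, 50), -601), Rational(1, 4381)) = Mul(Rational(-601, 2500), Rational(1, 4381)) = Rational(-601, 10952500)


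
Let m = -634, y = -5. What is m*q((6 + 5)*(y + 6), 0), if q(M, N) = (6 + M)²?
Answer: -183226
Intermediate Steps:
m*q((6 + 5)*(y + 6), 0) = -634*(6 + (6 + 5)*(-5 + 6))² = -634*(6 + 11*1)² = -634*(6 + 11)² = -634*17² = -634*289 = -183226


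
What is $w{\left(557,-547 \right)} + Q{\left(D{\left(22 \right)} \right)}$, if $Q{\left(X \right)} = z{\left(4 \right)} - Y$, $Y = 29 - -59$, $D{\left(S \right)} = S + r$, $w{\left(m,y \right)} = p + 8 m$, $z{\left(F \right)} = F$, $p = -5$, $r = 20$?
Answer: $4367$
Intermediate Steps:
$w{\left(m,y \right)} = -5 + 8 m$
$D{\left(S \right)} = 20 + S$ ($D{\left(S \right)} = S + 20 = 20 + S$)
$Y = 88$ ($Y = 29 + 59 = 88$)
$Q{\left(X \right)} = -84$ ($Q{\left(X \right)} = 4 - 88 = -84$)
$w{\left(557,-547 \right)} + Q{\left(D{\left(22 \right)} \right)} = \left(-5 + 8 \cdot 557\right) - 84 = \left(-5 + 4456\right) - 84 = 4451 - 84 = 4367$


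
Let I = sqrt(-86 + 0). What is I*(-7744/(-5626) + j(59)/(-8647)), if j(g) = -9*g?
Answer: 34974887*I*sqrt(86)/24324011 ≈ 13.334*I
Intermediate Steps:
I = I*sqrt(86) (I = sqrt(-86) = I*sqrt(86) ≈ 9.2736*I)
I*(-7744/(-5626) + j(59)/(-8647)) = (I*sqrt(86))*(-7744/(-5626) - 9*59/(-8647)) = (I*sqrt(86))*(-7744*(-1/5626) - 531*(-1/8647)) = (I*sqrt(86))*(3872/2813 + 531/8647) = (I*sqrt(86))*(34974887/24324011) = 34974887*I*sqrt(86)/24324011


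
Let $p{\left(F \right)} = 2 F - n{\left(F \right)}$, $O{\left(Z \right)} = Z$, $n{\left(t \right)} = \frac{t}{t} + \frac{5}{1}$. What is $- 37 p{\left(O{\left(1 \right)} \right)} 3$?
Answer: $444$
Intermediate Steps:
$n{\left(t \right)} = 6$ ($n{\left(t \right)} = 1 + 5 \cdot 1 = 1 + 5 = 6$)
$p{\left(F \right)} = -6 + 2 F$ ($p{\left(F \right)} = 2 F - 6 = -6 + 2 F$)
$- 37 p{\left(O{\left(1 \right)} \right)} 3 = - 37 \left(-6 + 2 \cdot 1\right) 3 = - 37 \left(-6 + 2\right) 3 = \left(-37\right) \left(-4\right) 3 = 148 \cdot 3 = 444$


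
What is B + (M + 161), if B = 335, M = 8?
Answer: 504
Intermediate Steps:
B + (M + 161) = 335 + (8 + 161) = 335 + 169 = 504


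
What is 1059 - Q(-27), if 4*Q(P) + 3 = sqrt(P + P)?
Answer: 4239/4 - 3*I*sqrt(6)/4 ≈ 1059.8 - 1.8371*I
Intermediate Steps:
Q(P) = -3/4 + sqrt(2)*sqrt(P)/4 (Q(P) = -3/4 + sqrt(P + P)/4 = -3/4 + sqrt(2*P)/4 = -3/4 + (sqrt(2)*sqrt(P))/4 = -3/4 + sqrt(2)*sqrt(P)/4)
1059 - Q(-27) = 1059 - (-3/4 + sqrt(2)*sqrt(-27)/4) = 1059 - (-3/4 + sqrt(2)*(3*I*sqrt(3))/4) = 1059 - (-3/4 + 3*I*sqrt(6)/4) = 1059 + (3/4 - 3*I*sqrt(6)/4) = 4239/4 - 3*I*sqrt(6)/4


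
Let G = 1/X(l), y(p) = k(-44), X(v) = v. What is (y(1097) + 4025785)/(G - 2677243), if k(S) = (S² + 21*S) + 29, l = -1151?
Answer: -2317438363/1540753347 ≈ -1.5041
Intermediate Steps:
k(S) = 29 + S² + 21*S
y(p) = 1041 (y(p) = 29 + (-44)² + 21*(-44) = 29 + 1936 - 924 = 1041)
G = -1/1151 (G = 1/(-1151) = -1/1151 ≈ -0.00086881)
(y(1097) + 4025785)/(G - 2677243) = (1041 + 4025785)/(-1/1151 - 2677243) = 4026826/(-3081506694/1151) = 4026826*(-1151/3081506694) = -2317438363/1540753347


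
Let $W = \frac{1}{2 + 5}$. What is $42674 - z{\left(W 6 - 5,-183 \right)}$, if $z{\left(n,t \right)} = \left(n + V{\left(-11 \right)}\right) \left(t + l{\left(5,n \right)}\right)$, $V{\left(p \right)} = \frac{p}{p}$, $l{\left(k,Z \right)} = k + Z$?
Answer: $\frac{2062976}{49} \approx 42102.0$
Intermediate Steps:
$l{\left(k,Z \right)} = Z + k$
$V{\left(p \right)} = 1$
$W = \frac{1}{7} \approx 0.14286$
$z{\left(n,t \right)} = \left(1 + n\right) \left(5 + n + t\right)$ ($z{\left(n,t \right)} = \left(n + 1\right) \left(t + \left(n + 5\right)\right) = \left(1 + n\right) \left(t + \left(5 + n\right)\right) = \left(1 + n\right) \left(5 + n + t\right)$)
$42674 - z{\left(W 6 - 5,-183 \right)} = 42674 - \left(5 + \left(\frac{1}{7} \cdot 6 - 5\right) - 183 + \left(\frac{1}{7} \cdot 6 - 5\right) \left(-183\right) + \left(\frac{1}{7} \cdot 6 - 5\right) \left(5 + \left(\frac{1}{7} \cdot 6 - 5\right)\right)\right) = 42674 - \left(5 + \left(\frac{6}{7} - 5\right) - 183 + \left(\frac{6}{7} - 5\right) \left(-183\right) + \left(\frac{6}{7} - 5\right) \left(5 + \left(\frac{6}{7} - 5\right)\right)\right) = 42674 - \left(5 - \frac{29}{7} - 183 - - \frac{5307}{7} - \frac{29 \left(5 - \frac{29}{7}\right)}{7}\right) = 42674 - \left(5 - \frac{29}{7} - 183 + \frac{5307}{7} - \frac{174}{49}\right) = 42674 - \frac{28050}{49} = \frac{2062976}{49}$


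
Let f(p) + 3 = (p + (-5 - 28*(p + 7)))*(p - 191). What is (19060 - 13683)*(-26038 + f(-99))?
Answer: -3994686217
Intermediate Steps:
f(p) = -3 + (-201 - 27*p)*(-191 + p) (f(p) = -3 + (p + (-5 - 28*(p + 7)))*(p - 191) = -3 + (p + (-5 - 28*(7 + p)))*(-191 + p) = -3 + (p + (-5 - 7*(28 + 4*p)))*(-191 + p) = -3 + (p + (-5 + (-196 - 28*p)))*(-191 + p) = -3 + (p + (-201 - 28*p))*(-191 + p) = -3 + (-201 - 27*p)*(-191 + p))
(19060 - 13683)*(-26038 + f(-99)) = (19060 - 13683)*(-26038 + (38388 - 27*(-99)**2 + 4956*(-99))) = 5377*(-26038 + (38388 - 27*9801 - 490644)) = 5377*(-26038 + (38388 - 264627 - 490644)) = 5377*(-26038 - 716883) = 5377*(-742921) = -3994686217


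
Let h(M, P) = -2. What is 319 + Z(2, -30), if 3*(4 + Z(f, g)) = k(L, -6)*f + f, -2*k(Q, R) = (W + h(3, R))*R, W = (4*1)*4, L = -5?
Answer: 1031/3 ≈ 343.67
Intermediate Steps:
W = 16 (W = 4*4 = 16)
k(Q, R) = -7*R (k(Q, R) = -(16 - 2)*R/2 = -7*R)
Z(f, g) = -4 + 43*f/3 (Z(f, g) = -4 + ((-7*(-6))*f + f)/3 = -4 + (42*f + f)/3 = -4 + (43*f)/3 = -4 + 43*f/3)
319 + Z(2, -30) = 319 + (-4 + (43/3)*2) = 319 + (-4 + 86/3) = 319 + 74/3 = 1031/3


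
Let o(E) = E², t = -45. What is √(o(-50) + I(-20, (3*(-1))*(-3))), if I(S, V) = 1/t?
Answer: √562495/15 ≈ 50.000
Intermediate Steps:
I(S, V) = -1/45 (I(S, V) = 1/(-45) = -1/45)
√(o(-50) + I(-20, (3*(-1))*(-3))) = √((-50)² - 1/45) = √(2500 - 1/45) = √(112499/45) = √562495/15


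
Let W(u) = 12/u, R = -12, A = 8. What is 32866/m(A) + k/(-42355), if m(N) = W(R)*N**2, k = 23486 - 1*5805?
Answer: -696585507/1355360 ≈ -513.95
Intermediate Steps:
k = 17681 (k = 23486 - 5805 = 17681)
m(N) = -N**2 (m(N) = (12/(-12))*N**2 = (12*(-1/12))*N**2 = -N**2)
32866/m(A) + k/(-42355) = 32866/((-1*8**2)) + 17681/(-42355) = 32866/((-1*64)) + 17681*(-1/42355) = 32866/(-64) - 17681/42355 = 32866*(-1/64) - 17681/42355 = -16433/32 - 17681/42355 = -696585507/1355360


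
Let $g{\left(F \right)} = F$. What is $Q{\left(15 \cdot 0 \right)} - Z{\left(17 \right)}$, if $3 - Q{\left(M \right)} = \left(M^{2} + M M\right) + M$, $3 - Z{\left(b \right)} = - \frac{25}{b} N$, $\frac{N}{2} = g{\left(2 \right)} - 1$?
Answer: $- \frac{50}{17} \approx -2.9412$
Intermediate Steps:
$N = 2$ ($N = 2 \left(2 - 1\right) = 2 \cdot 1 = 2$)
$Z{\left(b \right)} = 3 + \frac{50}{b}$ ($Z{\left(b \right)} = 3 - - \frac{25}{b} 2 = 3 - - \frac{50}{b} = 3 + \frac{50}{b}$)
$Q{\left(M \right)} = 3 - M - 2 M^{2}$ ($Q{\left(M \right)} = 3 - \left(\left(M^{2} + M M\right) + M\right) = 3 - \left(\left(M^{2} + M^{2}\right) + M\right) = 3 - \left(2 M^{2} + M\right) = 3 - \left(M + 2 M^{2}\right) = 3 - M - 2 M^{2}$)
$Q{\left(15 \cdot 0 \right)} - Z{\left(17 \right)} = \left(3 - 15 \cdot 0 - 2 \left(15 \cdot 0\right)^{2}\right) - \left(3 + \frac{50}{17}\right) = \left(3 - 0 - 2 \cdot 0^{2}\right) - \left(3 + 50 \cdot \frac{1}{17}\right) = \left(3 + 0 - 0\right) - \left(3 + \frac{50}{17}\right) = \left(3 + 0 + 0\right) - \frac{101}{17} = 3 - \frac{101}{17} = - \frac{50}{17}$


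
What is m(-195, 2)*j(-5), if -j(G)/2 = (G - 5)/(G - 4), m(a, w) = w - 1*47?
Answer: 100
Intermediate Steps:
m(a, w) = -47 + w (m(a, w) = w - 47 = -47 + w)
j(G) = -2*(-5 + G)/(-4 + G) (j(G) = -2*(G - 5)/(G - 4) = -2*(-5 + G)/(-4 + G))
m(-195, 2)*j(-5) = (-47 + 2)*(2*(5 - 1*(-5))/(-4 - 5)) = -90*(5 + 5)/(-9) = -90*(-1)*10/9 = -45*(-20/9) = 100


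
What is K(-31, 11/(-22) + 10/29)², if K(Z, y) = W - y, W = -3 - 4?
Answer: 157609/3364 ≈ 46.852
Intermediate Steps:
W = -7
K(Z, y) = -7 - y
K(-31, 11/(-22) + 10/29)² = (-7 - (11/(-22) + 10/29))² = (-7 - (11*(-1/22) + 10*(1/29)))² = (-7 - (-½ + 10/29))² = (-7 - 1*(-9/58))² = (-7 + 9/58)² = (-397/58)² = 157609/3364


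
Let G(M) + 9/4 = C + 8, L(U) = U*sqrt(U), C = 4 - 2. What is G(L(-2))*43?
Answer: 1333/4 ≈ 333.25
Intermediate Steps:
C = 2
L(U) = U**(3/2)
G(M) = 31/4 (G(M) = -9/4 + (2 + 8) = -9/4 + 10 = 31/4)
G(L(-2))*43 = (31/4)*43 = 1333/4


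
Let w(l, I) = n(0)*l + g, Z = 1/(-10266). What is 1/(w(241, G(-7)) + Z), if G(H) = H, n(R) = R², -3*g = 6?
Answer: -10266/20533 ≈ -0.49998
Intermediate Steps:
g = -2 (g = -⅓*6 = -2)
Z = -1/10266 ≈ -9.7409e-5
w(l, I) = -2 (w(l, I) = 0²*l - 2 = 0*l - 2 = 0 - 2 = -2)
1/(w(241, G(-7)) + Z) = 1/(-2 - 1/10266) = 1/(-20533/10266) = -10266/20533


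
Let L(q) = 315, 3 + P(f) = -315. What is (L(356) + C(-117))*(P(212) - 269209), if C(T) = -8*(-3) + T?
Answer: -59834994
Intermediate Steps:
P(f) = -318 (P(f) = -3 - 315 = -318)
C(T) = 24 + T
(L(356) + C(-117))*(P(212) - 269209) = (315 + (24 - 117))*(-318 - 269209) = (315 - 93)*(-269527) = 222*(-269527) = -59834994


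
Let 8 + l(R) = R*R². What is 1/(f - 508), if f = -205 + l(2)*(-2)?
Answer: -1/713 ≈ -0.0014025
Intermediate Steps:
l(R) = -8 + R³ (l(R) = -8 + R*R² = -8 + R³)
f = -205 (f = -205 + (-8 + 2³)*(-2) = -205 + (-8 + 8)*(-2) = -205 + 0*(-2) = -205 + 0 = -205)
1/(f - 508) = 1/(-205 - 508) = 1/(-713) = -1/713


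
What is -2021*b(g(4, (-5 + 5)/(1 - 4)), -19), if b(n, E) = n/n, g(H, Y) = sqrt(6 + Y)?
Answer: -2021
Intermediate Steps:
b(n, E) = 1
-2021*b(g(4, (-5 + 5)/(1 - 4)), -19) = -2021*1 = -2021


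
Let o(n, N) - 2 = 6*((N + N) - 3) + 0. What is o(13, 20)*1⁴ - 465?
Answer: -241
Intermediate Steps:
o(n, N) = -16 + 12*N (o(n, N) = 2 + (6*((N + N) - 3) + 0) = 2 + (6*(2*N - 3) + 0) = 2 + (6*(-3 + 2*N) + 0) = 2 + ((-18 + 12*N) + 0) = 2 + (-18 + 12*N) = -16 + 12*N)
o(13, 20)*1⁴ - 465 = (-16 + 12*20)*1⁴ - 465 = (-16 + 240)*1 - 465 = 224*1 - 465 = 224 - 465 = -241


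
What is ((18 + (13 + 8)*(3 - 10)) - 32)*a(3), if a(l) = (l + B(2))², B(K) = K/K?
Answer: -2576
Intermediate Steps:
B(K) = 1
a(l) = (1 + l)² (a(l) = (l + 1)² = (1 + l)²)
((18 + (13 + 8)*(3 - 10)) - 32)*a(3) = ((18 + (13 + 8)*(3 - 10)) - 32)*(1 + 3)² = ((18 + 21*(-7)) - 32)*4² = ((18 - 147) - 32)*16 = (-129 - 32)*16 = -161*16 = -2576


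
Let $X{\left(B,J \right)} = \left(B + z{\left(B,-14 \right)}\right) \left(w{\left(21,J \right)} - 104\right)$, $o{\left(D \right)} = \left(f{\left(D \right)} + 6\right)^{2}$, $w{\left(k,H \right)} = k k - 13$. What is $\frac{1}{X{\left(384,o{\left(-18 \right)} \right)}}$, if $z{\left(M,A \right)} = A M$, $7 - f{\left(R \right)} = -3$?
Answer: $- \frac{1}{1617408} \approx -6.1827 \cdot 10^{-7}$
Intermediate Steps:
$w{\left(k,H \right)} = -13 + k^{2}$ ($w{\left(k,H \right)} = k^{2} - 13 = -13 + k^{2}$)
$f{\left(R \right)} = 10$ ($f{\left(R \right)} = 7 - -3 = 7 + 3 = 10$)
$o{\left(D \right)} = 256$ ($o{\left(D \right)} = \left(10 + 6\right)^{2} = 16^{2} = 256$)
$X{\left(B,J \right)} = - 4212 B$ ($X{\left(B,J \right)} = \left(B - 14 B\right) \left(\left(-13 + 21^{2}\right) - 104\right) = - 13 B \left(\left(-13 + 441\right) - 104\right) = - 13 B \left(428 - 104\right) = - 13 B 324 = - 4212 B$)
$\frac{1}{X{\left(384,o{\left(-18 \right)} \right)}} = \frac{1}{\left(-4212\right) 384} = \frac{1}{-1617408} = - \frac{1}{1617408}$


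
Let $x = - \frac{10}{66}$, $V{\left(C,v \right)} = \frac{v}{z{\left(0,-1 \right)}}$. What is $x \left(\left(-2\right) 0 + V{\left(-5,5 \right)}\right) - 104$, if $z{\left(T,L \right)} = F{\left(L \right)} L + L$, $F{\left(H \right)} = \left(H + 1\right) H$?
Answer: $- \frac{3407}{33} \approx -103.24$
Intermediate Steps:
$F{\left(H \right)} = H \left(1 + H\right)$ ($F{\left(H \right)} = \left(1 + H\right) H = H \left(1 + H\right)$)
$z{\left(T,L \right)} = L + L^{2} \left(1 + L\right)$ ($z{\left(T,L \right)} = L \left(1 + L\right) L + L = L^{2} \left(1 + L\right) + L = L + L^{2} \left(1 + L\right)$)
$V{\left(C,v \right)} = - v$ ($V{\left(C,v \right)} = \frac{v}{\left(-1\right) \left(1 - \left(1 - 1\right)\right)} = \frac{v}{\left(-1\right) \left(1 - 0\right)} = \frac{v}{\left(-1\right) \left(1 + 0\right)} = \frac{v}{\left(-1\right) 1} = \frac{v}{-1} = v \left(-1\right) = - v$)
$x = - \frac{5}{33}$ ($x = \left(-10\right) \frac{1}{66} = - \frac{5}{33} \approx -0.15152$)
$x \left(\left(-2\right) 0 + V{\left(-5,5 \right)}\right) - 104 = - \frac{5 \left(\left(-2\right) 0 - 5\right)}{33} - 104 = - \frac{5 \left(0 - 5\right)}{33} - 104 = \left(- \frac{5}{33}\right) \left(-5\right) - 104 = \frac{25}{33} - 104 = - \frac{3407}{33}$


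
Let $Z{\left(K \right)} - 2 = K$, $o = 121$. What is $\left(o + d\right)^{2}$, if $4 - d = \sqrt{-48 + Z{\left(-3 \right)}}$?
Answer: $15576 - 1750 i \approx 15576.0 - 1750.0 i$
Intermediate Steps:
$Z{\left(K \right)} = 2 + K$
$d = 4 - 7 i$ ($d = 4 - \sqrt{-48 + \left(2 - 3\right)} = 4 - \sqrt{-48 - 1} = 4 - \sqrt{-49} = 4 - 7 i \approx 4.0 - 7.0 i$)
$\left(o + d\right)^{2} = \left(121 + \left(4 - 7 i\right)\right)^{2} = \left(125 - 7 i\right)^{2}$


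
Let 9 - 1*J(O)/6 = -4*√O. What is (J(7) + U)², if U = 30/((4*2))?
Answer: 117873/16 + 2772*√7 ≈ 14701.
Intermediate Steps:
J(O) = 54 + 24*√O (J(O) = 54 - (-24)*√O = 54 + 24*√O)
U = 15/4 (U = 30/8 = 30*(⅛) = 15/4 ≈ 3.7500)
(J(7) + U)² = ((54 + 24*√7) + 15/4)² = (231/4 + 24*√7)²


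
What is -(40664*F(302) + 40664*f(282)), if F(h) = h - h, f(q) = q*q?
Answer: -3233763936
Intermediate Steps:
f(q) = q²
F(h) = 0
-(40664*F(302) + 40664*f(282)) = -40664/(1/(0 + 282²)) = -40664/(1/(0 + 79524)) = -40664/(1/79524) = -40664/1/79524 = -40664*79524 = -3233763936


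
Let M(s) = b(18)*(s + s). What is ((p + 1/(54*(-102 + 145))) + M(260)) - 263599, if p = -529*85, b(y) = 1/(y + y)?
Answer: -716452067/2322 ≈ -3.0855e+5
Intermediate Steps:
b(y) = 1/(2*y)
p = -44965
M(s) = s/18 (M(s) = ((½)/18)*(s + s) = ((½)*(1/18))*(2*s) = (2*s)/36 = s/18)
((p + 1/(54*(-102 + 145))) + M(260)) - 263599 = ((-44965 + 1/(54*(-102 + 145))) + (1/18)*260) - 263599 = ((-44965 + 1/(54*43)) + 130/9) - 263599 = ((-44965 + 1/2322) + 130/9) - 263599 = (-104408729/2322 + 130/9) - 263599 = -104375189/2322 - 263599 = -716452067/2322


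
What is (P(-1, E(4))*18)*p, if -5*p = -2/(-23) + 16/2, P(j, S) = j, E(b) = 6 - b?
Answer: 3348/115 ≈ 29.113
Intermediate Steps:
p = -186/115 (p = -(-2/(-23) + 16/2)/5 = -(-2*(-1/23) + 16*(½))/5 = -(2/23 + 8)/5 = -⅕*186/23 = -186/115 ≈ -1.6174)
(P(-1, E(4))*18)*p = -1*18*(-186/115) = -18*(-186/115) = 3348/115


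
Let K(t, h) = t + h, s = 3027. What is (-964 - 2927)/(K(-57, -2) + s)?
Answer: -3891/2968 ≈ -1.3110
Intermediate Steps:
K(t, h) = h + t
(-964 - 2927)/(K(-57, -2) + s) = (-964 - 2927)/((-2 - 57) + 3027) = -3891/(-59 + 3027) = -3891/2968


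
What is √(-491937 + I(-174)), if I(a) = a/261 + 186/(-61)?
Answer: I*√16474602633/183 ≈ 701.38*I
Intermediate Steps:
I(a) = -186/61 + a/261 (I(a) = a*(1/261) + 186*(-1/61) = a/261 - 186/61 = -186/61 + a/261)
√(-491937 + I(-174)) = √(-491937 + (-186/61 + (1/261)*(-174))) = √(-491937 + (-186/61 - ⅔)) = √(-491937 - 680/183) = √(-90025151/183) = I*√16474602633/183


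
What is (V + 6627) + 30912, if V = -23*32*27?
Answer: 17667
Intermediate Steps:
V = -19872 (V = -736*27 = -19872)
(V + 6627) + 30912 = (-19872 + 6627) + 30912 = -13245 + 30912 = 17667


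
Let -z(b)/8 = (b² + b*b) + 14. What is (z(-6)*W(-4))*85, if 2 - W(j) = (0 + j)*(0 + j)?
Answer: 818720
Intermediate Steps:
W(j) = 2 - j² (W(j) = 2 - (0 + j)*(0 + j) = 2 - j*j = 2 - j²)
z(b) = -112 - 16*b² (z(b) = -8*((b² + b*b) + 14) = -8*((b² + b²) + 14) = -8*(2*b² + 14) = -8*(14 + 2*b²) = -112 - 16*b²)
(z(-6)*W(-4))*85 = ((-112 - 16*(-6)²)*(2 - 1*(-4)²))*85 = ((-112 - 16*36)*(2 - 1*16))*85 = ((-112 - 576)*(2 - 16))*85 = -688*(-14)*85 = 9632*85 = 818720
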